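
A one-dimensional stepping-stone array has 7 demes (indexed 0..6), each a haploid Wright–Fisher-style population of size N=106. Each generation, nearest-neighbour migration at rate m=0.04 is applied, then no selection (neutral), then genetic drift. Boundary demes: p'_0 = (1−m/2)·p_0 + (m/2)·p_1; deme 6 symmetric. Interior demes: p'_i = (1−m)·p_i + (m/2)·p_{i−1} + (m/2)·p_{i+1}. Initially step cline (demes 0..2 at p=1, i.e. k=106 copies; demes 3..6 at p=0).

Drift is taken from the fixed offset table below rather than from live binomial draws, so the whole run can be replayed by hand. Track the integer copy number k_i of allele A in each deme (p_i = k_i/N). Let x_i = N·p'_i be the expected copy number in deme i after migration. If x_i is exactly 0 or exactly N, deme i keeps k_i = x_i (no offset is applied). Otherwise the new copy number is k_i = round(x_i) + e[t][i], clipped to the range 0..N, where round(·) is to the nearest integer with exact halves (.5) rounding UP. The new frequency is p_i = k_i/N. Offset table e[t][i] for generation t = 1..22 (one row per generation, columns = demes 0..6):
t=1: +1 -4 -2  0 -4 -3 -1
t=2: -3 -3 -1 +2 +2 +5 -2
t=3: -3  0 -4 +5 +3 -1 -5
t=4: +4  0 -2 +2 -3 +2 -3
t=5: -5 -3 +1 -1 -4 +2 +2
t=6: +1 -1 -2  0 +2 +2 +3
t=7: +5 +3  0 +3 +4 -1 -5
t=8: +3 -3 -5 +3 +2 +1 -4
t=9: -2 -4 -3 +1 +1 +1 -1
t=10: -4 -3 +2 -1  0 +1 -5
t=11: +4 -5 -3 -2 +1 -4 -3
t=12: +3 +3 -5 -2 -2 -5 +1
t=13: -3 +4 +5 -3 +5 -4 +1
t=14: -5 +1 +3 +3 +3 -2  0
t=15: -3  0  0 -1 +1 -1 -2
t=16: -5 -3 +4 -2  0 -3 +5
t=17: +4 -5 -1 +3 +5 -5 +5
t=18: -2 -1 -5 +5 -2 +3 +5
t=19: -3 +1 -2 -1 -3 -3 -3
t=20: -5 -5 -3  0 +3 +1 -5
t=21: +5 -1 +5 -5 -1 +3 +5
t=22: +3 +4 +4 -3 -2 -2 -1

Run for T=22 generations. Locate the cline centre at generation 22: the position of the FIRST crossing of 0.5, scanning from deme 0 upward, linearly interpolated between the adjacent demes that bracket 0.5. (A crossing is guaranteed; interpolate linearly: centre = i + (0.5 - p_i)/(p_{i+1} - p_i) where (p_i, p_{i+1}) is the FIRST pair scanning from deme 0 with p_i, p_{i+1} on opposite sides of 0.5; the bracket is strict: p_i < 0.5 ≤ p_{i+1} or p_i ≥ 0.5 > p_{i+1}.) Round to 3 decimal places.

t=0: k=[106 106 106 0 0 0 0]
t=1: x=[106.0000 106.0000 103.8800 2.1200 0.0000 0.0000 0.0000] k=[106 106 102 2 0 0 0]
t=2: x=[106.0000 105.9200 100.0800 3.9600 0.0400 0.0000 0.0000] k=[106 103 99 6 2 0 0]
t=3: x=[105.9400 102.9800 97.2200 7.7800 2.0400 0.0400 0.0000] k=[103 103 93 13 5 0 0]
t=4: x=[103.0000 102.8000 91.6000 14.4400 5.0600 0.1000 0.0000] k=[106 103 90 16 2 2 0]
t=5: x=[105.9400 102.8000 88.7800 17.2000 2.2800 1.9600 0.0400] k=[101 100 90 16 0 4 2]
t=6: x=[100.9800 99.8200 88.7200 17.1600 0.4000 3.8800 2.0400] k=[102 99 87 17 2 6 5]
t=7: x=[101.9400 98.8200 85.8400 18.1000 2.3800 5.9000 5.0200] k=[106 102 86 21 6 5 0]
t=8: x=[105.9200 101.7600 85.0200 22.0000 6.2800 4.9200 0.1000] k=[106 99 80 25 8 6 0]
t=9: x=[105.8600 98.7600 79.2800 25.7600 8.3000 5.9200 0.1200] k=[104 95 76 27 9 7 0]
t=10: x=[103.8200 94.8000 75.4000 27.6200 9.3200 6.9000 0.1400] k=[100 92 77 27 9 8 0]
t=11: x=[99.8400 91.8600 76.3000 27.6400 9.3400 7.8600 0.1600] k=[104 87 73 26 10 4 0]
t=12: x=[103.6600 87.0600 72.3400 26.6200 10.2000 4.0400 0.0800] k=[106 90 67 25 8 0 1]
t=13: x=[105.6800 89.8600 66.6200 25.5000 8.1800 0.1800 0.9800] k=[103 94 72 23 13 0 2]
t=14: x=[102.8200 93.7400 71.4600 23.7800 12.9400 0.3000 1.9600] k=[98 95 74 27 16 0 2]
t=15: x=[97.9400 94.6400 73.4800 27.7200 15.9000 0.3600 1.9600] k=[95 95 73 27 17 0 0]
t=16: x=[95.0000 94.5600 72.5200 27.7200 16.8600 0.3400 0.0000] k=[90 92 77 26 17 0 0]
t=17: x=[90.0400 91.6600 76.2800 26.8400 16.8400 0.3400 0.0000] k=[94 87 75 30 22 0 0]
t=18: x=[93.8600 86.9000 74.3400 30.7400 21.7200 0.4400 0.0000] k=[92 86 69 36 20 3 0]
t=19: x=[91.8800 85.7800 68.6800 36.3400 19.9800 3.2800 0.0600] k=[89 87 67 35 17 0 0]
t=20: x=[88.9600 86.6400 66.7600 35.2800 17.0200 0.3400 0.0000] k=[84 82 64 35 20 1 0]
t=21: x=[83.9600 81.6800 63.7800 35.2800 19.9200 1.3600 0.0200] k=[89 81 69 30 19 4 5]
t=22: x=[88.8400 80.9200 68.4600 30.5600 18.9200 4.3200 4.9800] k=[92 85 72 28 17 2 4]

2.432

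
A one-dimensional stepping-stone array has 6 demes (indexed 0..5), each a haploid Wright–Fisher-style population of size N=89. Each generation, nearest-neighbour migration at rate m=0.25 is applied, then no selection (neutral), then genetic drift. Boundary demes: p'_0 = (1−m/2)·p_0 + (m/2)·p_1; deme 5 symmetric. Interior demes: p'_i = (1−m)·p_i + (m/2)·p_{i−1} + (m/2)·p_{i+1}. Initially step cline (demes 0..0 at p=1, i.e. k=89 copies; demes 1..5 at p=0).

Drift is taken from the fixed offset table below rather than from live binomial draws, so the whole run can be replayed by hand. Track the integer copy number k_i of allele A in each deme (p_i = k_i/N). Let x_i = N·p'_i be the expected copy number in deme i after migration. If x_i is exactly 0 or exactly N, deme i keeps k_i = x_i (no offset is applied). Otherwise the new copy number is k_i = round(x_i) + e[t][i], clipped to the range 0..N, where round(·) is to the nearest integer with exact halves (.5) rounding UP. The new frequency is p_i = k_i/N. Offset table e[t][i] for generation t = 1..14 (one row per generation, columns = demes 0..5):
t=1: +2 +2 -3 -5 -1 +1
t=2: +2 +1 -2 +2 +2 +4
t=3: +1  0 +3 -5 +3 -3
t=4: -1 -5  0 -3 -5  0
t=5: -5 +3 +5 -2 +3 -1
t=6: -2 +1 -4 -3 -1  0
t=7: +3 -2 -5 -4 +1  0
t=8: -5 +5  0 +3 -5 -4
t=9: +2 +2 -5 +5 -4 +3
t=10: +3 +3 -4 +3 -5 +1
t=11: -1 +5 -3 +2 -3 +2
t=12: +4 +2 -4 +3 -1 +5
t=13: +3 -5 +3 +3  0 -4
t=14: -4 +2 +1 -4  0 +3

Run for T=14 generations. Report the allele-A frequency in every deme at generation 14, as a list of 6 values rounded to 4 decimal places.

t=0: k=[89 0 0 0 0 0]
t=1: x=[77.8750 11.1250 0.0000 0.0000 0.0000 0.0000] k=[80 13 0 0 0 0]
t=2: x=[71.6250 19.7500 1.6250 0.0000 0.0000 0.0000] k=[74 21 0 0 0 0]
t=3: x=[67.3750 25.0000 2.6250 0.0000 0.0000 0.0000] k=[68 25 6 0 0 0]
t=4: x=[62.6250 28.0000 7.6250 0.7500 0.0000 0.0000] k=[62 23 8 0 0 0]
t=5: x=[57.1250 26.0000 8.8750 1.0000 0.0000 0.0000] k=[52 29 14 0 0 0]
t=6: x=[49.1250 30.0000 14.1250 1.7500 0.0000 0.0000] k=[47 31 10 0 0 0]
t=7: x=[45.0000 30.3750 11.3750 1.2500 0.0000 0.0000] k=[48 28 6 0 0 0]
t=8: x=[45.5000 27.7500 8.0000 0.7500 0.0000 0.0000] k=[41 33 8 4 0 0]
t=9: x=[40.0000 30.8750 10.6250 4.0000 0.5000 0.0000] k=[42 33 6 9 0 0]
t=10: x=[40.8750 30.7500 9.7500 7.5000 1.1250 0.0000] k=[44 34 6 11 0 0]
t=11: x=[42.7500 31.7500 10.1250 9.0000 1.3750 0.0000] k=[42 37 7 11 0 0]
t=12: x=[41.3750 33.8750 11.2500 9.1250 1.3750 0.0000] k=[45 36 7 12 0 0]
t=13: x=[43.8750 33.5000 11.2500 9.8750 1.5000 0.0000] k=[47 29 14 13 2 0]
t=14: x=[44.7500 29.3750 15.7500 11.7500 3.1250 0.2500] k=[41 31 17 8 3 3]

[0.4607, 0.3483, 0.1910, 0.0899, 0.0337, 0.0337]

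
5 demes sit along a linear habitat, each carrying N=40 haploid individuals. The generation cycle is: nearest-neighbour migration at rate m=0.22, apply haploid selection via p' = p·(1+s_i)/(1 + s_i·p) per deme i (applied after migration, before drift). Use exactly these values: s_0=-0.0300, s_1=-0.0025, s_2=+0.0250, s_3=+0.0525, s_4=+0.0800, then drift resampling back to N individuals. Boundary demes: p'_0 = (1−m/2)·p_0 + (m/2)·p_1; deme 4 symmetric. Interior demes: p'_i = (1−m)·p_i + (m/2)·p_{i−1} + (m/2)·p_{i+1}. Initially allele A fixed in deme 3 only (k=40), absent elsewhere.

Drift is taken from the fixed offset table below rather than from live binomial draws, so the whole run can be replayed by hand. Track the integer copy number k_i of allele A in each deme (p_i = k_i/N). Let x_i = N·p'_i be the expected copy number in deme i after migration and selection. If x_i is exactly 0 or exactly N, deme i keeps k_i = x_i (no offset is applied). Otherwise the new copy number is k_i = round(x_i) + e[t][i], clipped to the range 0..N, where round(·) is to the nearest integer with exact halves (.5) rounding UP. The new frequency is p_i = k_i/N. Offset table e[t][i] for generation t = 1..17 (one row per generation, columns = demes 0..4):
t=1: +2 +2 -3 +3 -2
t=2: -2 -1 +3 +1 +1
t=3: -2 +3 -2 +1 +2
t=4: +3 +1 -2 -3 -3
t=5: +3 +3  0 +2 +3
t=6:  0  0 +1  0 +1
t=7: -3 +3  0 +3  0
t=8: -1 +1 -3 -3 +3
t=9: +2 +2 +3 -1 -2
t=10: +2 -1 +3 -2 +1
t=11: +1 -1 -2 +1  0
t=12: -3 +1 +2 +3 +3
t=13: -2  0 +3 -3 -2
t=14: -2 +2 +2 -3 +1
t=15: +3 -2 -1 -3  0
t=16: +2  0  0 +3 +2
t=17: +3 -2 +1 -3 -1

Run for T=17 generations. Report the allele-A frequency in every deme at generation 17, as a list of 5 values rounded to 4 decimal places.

t=0: k=[0 0 0 40 0]
t=1: x=[0.0000 0.0000 4.4976 31.5462 4.7105] k=[0 0 1 35 3]
t=2: x=[0.0000 0.1097 4.7321 28.1707 6.9510] k=[0 0 8 29 8]
t=3: x=[0.0000 0.8778 9.6091 24.8643 10.9098] k=[0 4 8 26 13]
t=4: x=[0.4269 3.9910 9.7205 23.0913 15.1473] k=[3 5 8 20 12]
t=5: x=[3.1310 5.0989 9.1633 18.3068 13.5611] k=[6 8 9 20 17]
t=6: x=[6.0617 7.8742 10.2876 18.9695 18.0894] k=[6 8 11 19 19]
t=7: x=[6.0617 8.0938 11.7539 18.6283 19.7688] k=[3 11 12 22 20]
t=8: x=[3.7746 10.2110 13.2075 21.1905 20.9888] k=[3 11 10 18 24]
t=9: x=[3.7746 9.9912 11.1879 18.2867 24.0830] k=[6 12 14 17 22]
t=10: x=[6.4926 11.5394 14.3363 17.7235 22.2131] k=[8 11 17 16 23]
t=11: x=[8.1309 11.3097 16.4687 17.3811 22.9864] k=[9 10 14 18 23]
t=12: x=[8.8975 10.3108 14.2255 18.6182 23.2041] k=[6 11 16 22 26]
t=13: x=[6.3849 10.9800 16.3481 22.2864 26.2623] k=[4 11 19 19 24]
t=14: x=[4.6435 11.0899 18.3650 20.0616 24.1914] k=[3 13 20 17 25]
t=15: x=[3.9893 12.6483 19.1463 18.7186 24.8508] k=[7 11 18 16 25]
t=16: x=[7.2573 11.3097 17.2518 17.7134 24.7427] k=[9 11 17 21 27]
t=17: x=[9.0057 11.4196 17.0210 21.7289 27.0236] k=[12 9 18 19 26]

[0.3000, 0.2250, 0.4500, 0.4750, 0.6500]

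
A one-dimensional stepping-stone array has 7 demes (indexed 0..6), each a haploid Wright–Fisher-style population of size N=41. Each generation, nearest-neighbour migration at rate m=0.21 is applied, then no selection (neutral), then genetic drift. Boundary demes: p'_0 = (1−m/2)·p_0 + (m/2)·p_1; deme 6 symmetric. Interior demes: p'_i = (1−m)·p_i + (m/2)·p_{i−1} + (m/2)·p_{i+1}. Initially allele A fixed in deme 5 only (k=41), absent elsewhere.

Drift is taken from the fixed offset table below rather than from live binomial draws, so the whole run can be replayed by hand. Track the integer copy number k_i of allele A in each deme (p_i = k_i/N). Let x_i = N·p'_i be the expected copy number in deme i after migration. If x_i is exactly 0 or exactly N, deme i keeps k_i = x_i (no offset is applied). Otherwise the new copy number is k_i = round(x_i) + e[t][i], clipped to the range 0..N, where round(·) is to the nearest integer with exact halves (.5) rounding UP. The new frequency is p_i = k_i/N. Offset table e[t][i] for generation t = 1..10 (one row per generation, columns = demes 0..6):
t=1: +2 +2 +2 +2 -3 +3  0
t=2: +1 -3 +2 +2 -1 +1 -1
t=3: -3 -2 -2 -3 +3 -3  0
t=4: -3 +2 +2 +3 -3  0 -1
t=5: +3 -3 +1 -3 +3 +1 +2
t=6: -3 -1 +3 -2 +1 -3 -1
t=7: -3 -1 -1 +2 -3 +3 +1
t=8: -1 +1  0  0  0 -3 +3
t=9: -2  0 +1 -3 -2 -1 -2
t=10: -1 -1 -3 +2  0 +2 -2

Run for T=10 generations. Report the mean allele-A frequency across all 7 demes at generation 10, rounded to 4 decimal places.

t=0: k=[0 0 0 0 0 41 0]
t=1: x=[0.0000 0.0000 0.0000 0.0000 4.3050 32.3900 4.3050] k=[0 0 0 0 1 35 4]
t=2: x=[0.0000 0.0000 0.0000 0.1050 4.4650 28.1750 7.2550] k=[0 0 0 2 3 29 6]
t=3: x=[0.0000 0.0000 0.2100 1.8950 5.6250 23.8550 8.4150] k=[0 0 0 0 9 21 8]
t=4: x=[0.0000 0.0000 0.0000 0.9450 9.3150 18.3750 9.3650] k=[0 0 0 4 6 18 8]
t=5: x=[0.0000 0.0000 0.4200 3.7900 7.0500 15.6900 9.0500] k=[0 0 1 1 10 17 11]
t=6: x=[0.0000 0.1050 0.8950 1.9450 9.7900 15.6350 11.6300] k=[0 0 4 0 11 13 11]
t=7: x=[0.0000 0.4200 3.1600 1.5750 10.0550 12.5800 11.2100] k=[0 0 2 4 7 16 12]
t=8: x=[0.0000 0.2100 2.0000 4.1050 7.6300 14.6350 12.4200] k=[0 1 2 4 8 12 15]
t=9: x=[0.1050 1.0000 2.1050 4.2100 8.0000 11.8950 14.6850] k=[0 1 3 1 6 11 13]
t=10: x=[0.1050 1.1050 2.5800 1.7350 6.0000 10.6850 12.7900] k=[0 0 0 4 6 13 11]

0.1185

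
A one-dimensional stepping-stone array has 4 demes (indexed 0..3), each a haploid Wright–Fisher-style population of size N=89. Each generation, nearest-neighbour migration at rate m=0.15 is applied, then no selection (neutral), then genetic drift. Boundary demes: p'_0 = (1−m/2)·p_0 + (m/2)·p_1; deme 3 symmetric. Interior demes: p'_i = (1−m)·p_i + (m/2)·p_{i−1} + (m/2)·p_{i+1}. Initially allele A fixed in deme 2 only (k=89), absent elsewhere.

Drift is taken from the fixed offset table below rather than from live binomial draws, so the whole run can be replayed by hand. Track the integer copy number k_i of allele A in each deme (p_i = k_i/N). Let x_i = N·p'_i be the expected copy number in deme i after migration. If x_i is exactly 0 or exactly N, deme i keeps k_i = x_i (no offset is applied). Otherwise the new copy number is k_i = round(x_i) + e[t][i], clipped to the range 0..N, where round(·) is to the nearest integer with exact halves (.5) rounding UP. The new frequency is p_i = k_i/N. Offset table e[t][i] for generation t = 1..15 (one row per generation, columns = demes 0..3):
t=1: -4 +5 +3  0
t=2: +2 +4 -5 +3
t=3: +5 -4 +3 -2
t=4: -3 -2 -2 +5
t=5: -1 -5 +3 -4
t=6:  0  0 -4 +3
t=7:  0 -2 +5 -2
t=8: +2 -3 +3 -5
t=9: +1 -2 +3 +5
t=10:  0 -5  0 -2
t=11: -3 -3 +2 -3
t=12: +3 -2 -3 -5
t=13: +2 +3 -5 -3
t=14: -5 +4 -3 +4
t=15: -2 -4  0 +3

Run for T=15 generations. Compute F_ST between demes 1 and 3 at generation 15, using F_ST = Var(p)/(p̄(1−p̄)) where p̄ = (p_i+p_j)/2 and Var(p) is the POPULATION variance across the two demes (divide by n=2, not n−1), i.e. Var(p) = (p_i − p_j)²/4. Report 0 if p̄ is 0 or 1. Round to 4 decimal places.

0.0244

t=0: k=[0 0 89 0]
t=1: x=[0.0000 6.6750 75.6500 6.6750] k=[0 12 79 7]
t=2: x=[0.9000 16.1250 68.5750 12.4000] k=[3 20 64 15]
t=3: x=[4.2750 22.0250 57.0250 18.6750] k=[9 18 60 17]
t=4: x=[9.6750 20.4750 53.6250 20.2250] k=[7 18 52 25]
t=5: x=[7.8250 19.7250 47.4250 27.0250] k=[7 15 50 23]
t=6: x=[7.6000 17.0250 45.3500 25.0250] k=[8 17 41 28]
t=7: x=[8.6750 18.1250 38.2250 28.9750] k=[9 16 43 27]
t=8: x=[9.5250 17.5000 39.7750 28.2000] k=[12 15 43 23]
t=9: x=[12.2250 16.8750 39.4000 24.5000] k=[13 15 42 30]
t=10: x=[13.1500 16.8750 39.0750 30.9000] k=[13 12 39 29]
t=11: x=[12.9250 14.1000 36.2250 29.7500] k=[10 11 38 27]
t=12: x=[10.0750 12.9500 35.1500 27.8250] k=[13 11 32 23]
t=13: x=[12.8500 12.7250 29.7500 23.6750] k=[15 16 25 21]
t=14: x=[15.0750 16.6000 24.0250 21.3000] k=[10 21 21 25]
t=15: x=[10.8250 20.1750 21.3000 24.7000] k=[9 16 21 28]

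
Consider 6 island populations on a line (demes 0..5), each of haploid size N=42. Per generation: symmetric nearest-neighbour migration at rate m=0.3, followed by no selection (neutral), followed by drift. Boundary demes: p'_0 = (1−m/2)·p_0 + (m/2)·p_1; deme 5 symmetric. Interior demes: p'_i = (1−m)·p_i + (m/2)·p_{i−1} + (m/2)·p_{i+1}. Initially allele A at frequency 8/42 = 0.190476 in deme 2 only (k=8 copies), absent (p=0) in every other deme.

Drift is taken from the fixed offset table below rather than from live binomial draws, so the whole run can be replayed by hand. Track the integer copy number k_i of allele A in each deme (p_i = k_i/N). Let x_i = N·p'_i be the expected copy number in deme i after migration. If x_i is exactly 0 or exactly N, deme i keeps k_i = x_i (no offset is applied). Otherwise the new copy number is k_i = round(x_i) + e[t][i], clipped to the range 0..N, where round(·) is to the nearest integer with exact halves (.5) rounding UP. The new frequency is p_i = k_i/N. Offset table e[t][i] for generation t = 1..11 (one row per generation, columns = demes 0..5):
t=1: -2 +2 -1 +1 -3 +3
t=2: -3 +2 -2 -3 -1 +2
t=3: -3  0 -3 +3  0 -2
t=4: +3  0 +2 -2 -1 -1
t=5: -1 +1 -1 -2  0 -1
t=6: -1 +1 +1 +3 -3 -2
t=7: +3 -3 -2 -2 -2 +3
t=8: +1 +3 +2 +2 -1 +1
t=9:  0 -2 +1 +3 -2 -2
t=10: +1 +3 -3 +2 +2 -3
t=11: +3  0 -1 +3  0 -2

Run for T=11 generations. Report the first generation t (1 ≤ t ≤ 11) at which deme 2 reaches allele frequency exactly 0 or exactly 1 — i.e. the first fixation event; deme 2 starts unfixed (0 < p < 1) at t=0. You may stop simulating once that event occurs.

3

t=0: k=[0 0 8 0 0 0]
t=1: x=[0.0000 1.2000 5.6000 1.2000 0.0000 0.0000] k=[0 3 5 2 0 0]
t=2: x=[0.4500 2.8500 4.2500 2.1500 0.3000 0.0000] k=[0 5 2 0 0 0]
t=3: x=[0.7500 3.8000 2.1500 0.3000 0.0000 0.0000] k=[0 4 0 3 0 0]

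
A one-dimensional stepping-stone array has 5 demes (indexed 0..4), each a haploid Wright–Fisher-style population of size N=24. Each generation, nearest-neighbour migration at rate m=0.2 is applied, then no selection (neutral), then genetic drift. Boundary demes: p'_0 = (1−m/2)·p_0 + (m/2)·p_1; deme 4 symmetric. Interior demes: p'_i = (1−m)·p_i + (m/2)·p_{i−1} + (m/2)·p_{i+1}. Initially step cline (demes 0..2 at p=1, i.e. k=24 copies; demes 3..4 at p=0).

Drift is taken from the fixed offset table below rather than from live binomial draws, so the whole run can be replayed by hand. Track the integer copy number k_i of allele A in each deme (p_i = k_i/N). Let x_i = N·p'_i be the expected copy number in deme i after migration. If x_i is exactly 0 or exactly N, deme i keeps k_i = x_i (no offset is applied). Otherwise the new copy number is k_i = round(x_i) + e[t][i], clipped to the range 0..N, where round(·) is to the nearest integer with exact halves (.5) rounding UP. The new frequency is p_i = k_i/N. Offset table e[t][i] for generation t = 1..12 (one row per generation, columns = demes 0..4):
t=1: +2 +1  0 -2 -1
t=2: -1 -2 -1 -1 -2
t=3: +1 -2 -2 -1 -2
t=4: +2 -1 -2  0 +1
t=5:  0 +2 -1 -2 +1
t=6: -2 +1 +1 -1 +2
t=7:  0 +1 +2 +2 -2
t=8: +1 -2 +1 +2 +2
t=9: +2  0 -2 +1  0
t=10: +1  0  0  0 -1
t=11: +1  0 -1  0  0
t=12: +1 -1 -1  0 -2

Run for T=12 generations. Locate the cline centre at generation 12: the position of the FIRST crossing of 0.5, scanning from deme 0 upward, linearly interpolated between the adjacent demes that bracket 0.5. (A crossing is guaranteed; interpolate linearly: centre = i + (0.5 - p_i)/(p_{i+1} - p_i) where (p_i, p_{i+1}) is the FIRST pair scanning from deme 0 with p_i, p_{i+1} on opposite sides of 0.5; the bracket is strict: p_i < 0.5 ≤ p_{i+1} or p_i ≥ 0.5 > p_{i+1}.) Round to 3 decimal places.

t=0: k=[24 24 24 0 0]
t=1: x=[24.0000 24.0000 21.6000 2.4000 0.0000] k=[24 24 22 0 0]
t=2: x=[24.0000 23.8000 20.0000 2.2000 0.0000] k=[24 22 19 1 0]
t=3: x=[23.8000 21.9000 17.5000 2.7000 0.1000] k=[24 20 16 2 0]
t=4: x=[23.6000 20.0000 15.0000 3.2000 0.2000] k=[24 19 13 3 1]
t=5: x=[23.5000 18.9000 12.6000 3.8000 1.2000] k=[24 21 12 2 2]
t=6: x=[23.7000 20.4000 11.9000 3.0000 2.0000] k=[22 21 13 2 4]
t=7: x=[21.9000 20.3000 12.7000 3.3000 3.8000] k=[22 21 15 5 2]
t=8: x=[21.9000 20.5000 14.6000 5.7000 2.3000] k=[23 19 16 8 4]
t=9: x=[22.6000 19.1000 15.5000 8.4000 4.4000] k=[24 19 14 9 4]
t=10: x=[23.5000 19.0000 14.0000 9.0000 4.5000] k=[24 19 14 9 4]
t=11: x=[23.5000 19.0000 14.0000 9.0000 4.5000] k=[24 19 13 9 5]
t=12: x=[23.5000 18.9000 13.2000 9.0000 5.4000] k=[24 18 12 9 3]

2.000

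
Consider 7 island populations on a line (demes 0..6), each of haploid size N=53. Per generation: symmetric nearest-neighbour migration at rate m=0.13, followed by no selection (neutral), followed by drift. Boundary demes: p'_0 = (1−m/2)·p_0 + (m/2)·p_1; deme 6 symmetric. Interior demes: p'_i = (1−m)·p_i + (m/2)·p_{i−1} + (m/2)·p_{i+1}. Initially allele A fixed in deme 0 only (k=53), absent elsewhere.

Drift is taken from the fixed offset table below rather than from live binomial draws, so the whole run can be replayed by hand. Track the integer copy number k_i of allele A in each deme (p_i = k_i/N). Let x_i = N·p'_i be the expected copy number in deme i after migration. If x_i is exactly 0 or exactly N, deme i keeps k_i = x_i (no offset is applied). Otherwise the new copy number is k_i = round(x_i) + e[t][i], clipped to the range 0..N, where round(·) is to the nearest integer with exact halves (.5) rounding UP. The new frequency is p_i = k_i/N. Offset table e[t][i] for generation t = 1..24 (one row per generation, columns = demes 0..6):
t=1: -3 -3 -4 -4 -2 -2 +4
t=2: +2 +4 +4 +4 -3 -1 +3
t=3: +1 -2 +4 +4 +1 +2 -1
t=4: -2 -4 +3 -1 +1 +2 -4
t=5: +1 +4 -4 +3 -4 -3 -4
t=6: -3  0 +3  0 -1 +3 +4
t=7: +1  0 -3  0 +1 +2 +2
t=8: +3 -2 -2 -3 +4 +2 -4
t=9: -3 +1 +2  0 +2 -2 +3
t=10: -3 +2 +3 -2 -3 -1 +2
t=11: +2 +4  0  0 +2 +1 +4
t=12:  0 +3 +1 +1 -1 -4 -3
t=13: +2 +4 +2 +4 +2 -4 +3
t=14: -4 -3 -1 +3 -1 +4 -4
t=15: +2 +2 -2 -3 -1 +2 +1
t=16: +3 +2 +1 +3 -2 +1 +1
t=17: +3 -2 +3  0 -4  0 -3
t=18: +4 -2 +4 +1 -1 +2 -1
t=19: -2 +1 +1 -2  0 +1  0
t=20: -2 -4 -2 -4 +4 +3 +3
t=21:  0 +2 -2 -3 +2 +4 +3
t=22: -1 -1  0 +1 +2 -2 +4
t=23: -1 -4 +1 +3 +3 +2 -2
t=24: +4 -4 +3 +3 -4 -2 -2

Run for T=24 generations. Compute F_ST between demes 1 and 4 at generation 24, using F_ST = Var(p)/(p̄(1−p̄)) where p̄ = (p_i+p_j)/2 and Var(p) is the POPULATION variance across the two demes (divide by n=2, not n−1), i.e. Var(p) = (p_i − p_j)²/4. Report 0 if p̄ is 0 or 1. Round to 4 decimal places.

t=0: k=[53 0 0 0 0 0 0]
t=1: x=[49.5550 3.4450 0.0000 0.0000 0.0000 0.0000 0.0000] k=[47 0 0 0 0 0 0]
t=2: x=[43.9450 3.0550 0.0000 0.0000 0.0000 0.0000 0.0000] k=[46 7 0 0 0 0 0]
t=3: x=[43.4650 9.0800 0.4550 0.0000 0.0000 0.0000 0.0000] k=[44 7 4 0 0 0 0]
t=4: x=[41.5950 9.2100 3.9350 0.2600 0.0000 0.0000 0.0000] k=[40 5 7 0 0 0 0]
t=5: x=[37.7250 7.4050 6.4150 0.4550 0.0000 0.0000 0.0000] k=[39 11 2 3 0 0 0]
t=6: x=[37.1800 12.2350 2.6500 2.7400 0.1950 0.0000 0.0000] k=[34 12 6 3 0 0 0]
t=7: x=[32.5700 13.0400 6.1950 3.0000 0.1950 0.0000 0.0000] k=[34 13 3 3 1 0 0]
t=8: x=[32.6350 13.7150 3.6500 2.8700 1.0650 0.0650 0.0000] k=[36 12 2 0 5 2 0]
t=9: x=[34.4400 12.9100 2.5200 0.4550 4.4800 2.0650 0.1300] k=[31 14 5 0 6 0 3]
t=10: x=[29.8950 14.5200 5.2600 0.7150 5.2200 0.5850 2.8050] k=[27 17 8 0 2 0 5]
t=11: x=[26.3500 17.0650 8.0650 0.6500 1.7400 0.4550 4.6750] k=[28 21 8 1 4 1 9]
t=12: x=[27.5450 20.6100 8.3900 1.6500 3.6100 1.7150 8.4800] k=[28 24 9 3 3 0 5]
t=13: x=[27.7400 23.2850 9.5850 3.3900 2.8050 0.5200 4.6750] k=[30 27 12 7 5 0 8]
t=14: x=[29.8050 26.2200 12.6500 7.1950 4.8050 0.8450 7.4800] k=[26 23 12 10 4 5 3]
t=15: x=[25.8050 22.4800 12.5850 9.7400 4.4550 4.8050 3.1300] k=[28 24 11 7 3 7 4]
t=16: x=[27.7400 23.4150 11.5850 7.0000 3.5200 6.5450 4.1950] k=[31 25 13 10 2 8 5]
t=17: x=[30.6100 24.6100 13.5850 9.6750 2.9100 7.4150 5.1950] k=[34 23 17 10 0 7 2]
t=18: x=[33.2850 23.3250 16.9350 9.8050 1.1050 6.2200 2.3250] k=[37 21 21 11 0 8 1]
t=19: x=[35.9600 22.0400 20.3500 10.9350 1.2350 7.0250 1.4550] k=[34 23 21 9 1 8 1]
t=20: x=[33.2850 23.5850 20.3500 9.2600 1.9750 7.0900 1.4550] k=[31 20 18 5 6 10 4]
t=21: x=[30.2850 20.5850 17.2850 5.9100 6.1950 9.3500 4.3900] k=[30 23 15 3 8 13 7]
t=22: x=[29.5450 22.9350 14.7400 4.1050 8.0000 12.2850 7.3900] k=[29 22 15 5 10 10 11]
t=23: x=[28.5450 22.0000 14.8050 5.9750 9.6750 10.0650 10.9350] k=[28 18 16 9 13 12 9]
t=24: x=[27.3500 18.5200 15.6750 9.7150 12.6750 11.8700 9.1950] k=[31 15 19 13 9 10 7]

0.0183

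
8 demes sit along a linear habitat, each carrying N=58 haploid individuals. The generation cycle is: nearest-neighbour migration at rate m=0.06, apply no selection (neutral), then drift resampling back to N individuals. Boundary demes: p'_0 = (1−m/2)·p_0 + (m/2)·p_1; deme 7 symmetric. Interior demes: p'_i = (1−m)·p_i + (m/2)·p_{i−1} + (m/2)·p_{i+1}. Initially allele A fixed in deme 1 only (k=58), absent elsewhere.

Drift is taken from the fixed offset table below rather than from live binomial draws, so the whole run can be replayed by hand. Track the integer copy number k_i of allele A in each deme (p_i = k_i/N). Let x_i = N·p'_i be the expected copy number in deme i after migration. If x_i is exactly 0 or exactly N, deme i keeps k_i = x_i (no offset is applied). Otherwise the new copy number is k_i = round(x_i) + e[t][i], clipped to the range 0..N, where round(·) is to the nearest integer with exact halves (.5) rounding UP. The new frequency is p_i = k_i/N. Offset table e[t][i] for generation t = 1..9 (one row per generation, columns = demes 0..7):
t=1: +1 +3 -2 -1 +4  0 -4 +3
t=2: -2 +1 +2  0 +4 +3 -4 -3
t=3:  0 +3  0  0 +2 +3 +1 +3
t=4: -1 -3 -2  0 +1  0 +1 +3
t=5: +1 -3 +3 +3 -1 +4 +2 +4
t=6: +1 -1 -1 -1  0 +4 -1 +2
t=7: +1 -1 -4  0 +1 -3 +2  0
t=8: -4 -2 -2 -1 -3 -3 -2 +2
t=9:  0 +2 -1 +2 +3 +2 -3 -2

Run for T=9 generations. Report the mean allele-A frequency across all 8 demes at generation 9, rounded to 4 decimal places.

t=0: k=[0 58 0 0 0 0 0 0]
t=1: x=[1.7400 54.5200 1.7400 0.0000 0.0000 0.0000 0.0000 0.0000] k=[3 58 0 0 0 0 0 0]
t=2: x=[4.6500 54.6100 1.7400 0.0000 0.0000 0.0000 0.0000 0.0000] k=[3 56 4 0 0 0 0 0]
t=3: x=[4.5900 52.8500 5.4400 0.1200 0.0000 0.0000 0.0000 0.0000] k=[5 56 5 0 0 0 0 0]
t=4: x=[6.5300 52.9400 6.3800 0.1500 0.0000 0.0000 0.0000 0.0000] k=[6 50 4 0 0 0 0 0]
t=5: x=[7.3200 47.3000 5.2600 0.1200 0.0000 0.0000 0.0000 0.0000] k=[8 44 8 3 0 0 0 0]
t=6: x=[9.0800 41.8400 8.9300 3.0600 0.0900 0.0000 0.0000 0.0000] k=[10 41 8 2 0 0 0 0]
t=7: x=[10.9300 39.0800 8.8100 2.1200 0.0600 0.0000 0.0000 0.0000] k=[12 38 5 2 1 0 0 0]
t=8: x=[12.7800 36.2300 5.9000 2.0600 1.0000 0.0300 0.0000 0.0000] k=[9 34 4 1 0 0 0 0]
t=9: x=[9.7500 32.3500 4.8100 1.0600 0.0300 0.0000 0.0000 0.0000] k=[10 34 4 3 3 0 0 0]

0.1164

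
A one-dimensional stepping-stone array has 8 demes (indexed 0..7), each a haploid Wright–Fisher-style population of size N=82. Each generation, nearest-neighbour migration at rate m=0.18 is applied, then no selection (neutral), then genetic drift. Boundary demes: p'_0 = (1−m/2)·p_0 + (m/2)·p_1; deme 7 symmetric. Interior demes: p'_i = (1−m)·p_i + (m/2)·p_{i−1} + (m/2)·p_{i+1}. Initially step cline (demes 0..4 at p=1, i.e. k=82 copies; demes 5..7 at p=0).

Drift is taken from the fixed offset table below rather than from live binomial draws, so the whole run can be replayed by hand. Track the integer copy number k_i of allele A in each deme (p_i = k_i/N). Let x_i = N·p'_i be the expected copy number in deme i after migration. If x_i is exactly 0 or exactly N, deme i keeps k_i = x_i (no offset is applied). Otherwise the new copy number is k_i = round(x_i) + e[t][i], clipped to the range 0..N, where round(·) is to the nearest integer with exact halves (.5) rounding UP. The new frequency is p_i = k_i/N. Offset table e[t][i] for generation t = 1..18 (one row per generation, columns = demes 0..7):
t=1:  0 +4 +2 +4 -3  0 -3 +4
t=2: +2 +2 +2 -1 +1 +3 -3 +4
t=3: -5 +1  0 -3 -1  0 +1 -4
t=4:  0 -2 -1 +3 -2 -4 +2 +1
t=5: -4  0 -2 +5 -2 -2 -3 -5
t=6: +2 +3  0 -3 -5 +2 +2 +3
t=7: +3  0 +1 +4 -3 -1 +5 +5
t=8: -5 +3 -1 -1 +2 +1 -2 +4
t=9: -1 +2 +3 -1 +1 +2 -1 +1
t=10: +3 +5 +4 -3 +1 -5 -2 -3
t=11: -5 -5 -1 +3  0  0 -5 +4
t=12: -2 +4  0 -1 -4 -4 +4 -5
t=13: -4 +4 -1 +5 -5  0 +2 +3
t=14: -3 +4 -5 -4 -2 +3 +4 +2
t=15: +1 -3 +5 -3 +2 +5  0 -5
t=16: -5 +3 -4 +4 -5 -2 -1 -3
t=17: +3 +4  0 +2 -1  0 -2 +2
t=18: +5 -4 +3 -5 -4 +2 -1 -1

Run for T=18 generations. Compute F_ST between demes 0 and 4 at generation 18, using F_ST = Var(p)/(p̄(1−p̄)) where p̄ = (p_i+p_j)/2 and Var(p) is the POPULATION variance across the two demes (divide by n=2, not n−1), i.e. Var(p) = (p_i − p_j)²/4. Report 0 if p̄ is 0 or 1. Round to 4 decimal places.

0.3898

t=0: k=[82 82 82 82 82 0 0 0]
t=1: x=[82.0000 82.0000 82.0000 82.0000 74.6200 7.3800 0.0000 0.0000] k=[82 82 82 82 72 7 0 0]
t=2: x=[82.0000 82.0000 82.0000 81.1000 67.0500 12.2200 0.6300 0.0000] k=[82 82 82 80 68 15 0 0]
t=3: x=[82.0000 82.0000 81.8200 79.1000 64.3100 18.4200 1.3500 0.0000] k=[82 82 82 76 63 18 2 0]
t=4: x=[82.0000 82.0000 81.4600 75.3700 60.1200 20.6100 3.2600 0.1800] k=[82 82 80 78 58 17 5 1]
t=5: x=[82.0000 81.8200 80.0000 76.3800 56.1100 19.6100 5.7200 1.3600] k=[82 82 78 81 54 18 3 0]
t=6: x=[82.0000 81.6400 78.6300 78.3000 53.1900 19.8900 4.0800 0.2700] k=[82 82 79 75 48 22 6 3]
t=7: x=[82.0000 81.7300 78.9100 72.9300 48.0900 22.9000 7.1700 3.2700] k=[82 82 80 77 45 22 12 8]
t=8: x=[82.0000 81.8200 79.9100 74.3900 45.8100 23.1700 12.5400 8.3600] k=[82 82 79 73 48 24 11 12]
t=9: x=[82.0000 81.7300 78.7300 71.2900 48.0900 24.9900 12.2600 11.9100] k=[82 82 82 70 49 27 11 13]
t=10: x=[82.0000 82.0000 80.9200 69.1900 48.9100 27.5400 12.6200 12.8200] k=[82 82 82 66 50 23 11 10]
t=11: x=[82.0000 82.0000 80.5600 66.0000 49.0100 24.3500 11.9900 10.0900] k=[82 82 80 69 49 24 7 14]
t=12: x=[82.0000 81.8200 79.1900 68.1900 48.5500 24.7200 9.1600 13.3700] k=[82 82 79 67 45 21 13 8]
t=13: x=[82.0000 81.7300 78.1900 66.1000 44.8200 22.4400 13.2700 8.4500] k=[82 82 77 71 40 22 15 11]
t=14: x=[82.0000 81.5500 76.9100 68.7500 41.1700 22.9900 15.2700 11.3600] k=[82 82 72 65 39 26 19 13]
t=15: x=[82.0000 81.1000 72.2700 63.2900 40.1700 26.5400 19.0900 13.5400] k=[82 78 77 60 42 32 19 9]
t=16: x=[81.6400 78.2700 75.5600 59.9100 42.7200 31.7300 19.2700 9.9000] k=[77 81 72 64 38 30 18 7]
t=17: x=[77.3600 79.8300 72.0900 62.3800 39.6200 29.6400 18.0900 7.9900] k=[80 82 72 64 39 30 16 10]
t=18: x=[80.1800 80.9200 72.1800 62.4700 40.4400 29.5500 16.7200 10.5400] k=[82 77 75 57 36 32 16 10]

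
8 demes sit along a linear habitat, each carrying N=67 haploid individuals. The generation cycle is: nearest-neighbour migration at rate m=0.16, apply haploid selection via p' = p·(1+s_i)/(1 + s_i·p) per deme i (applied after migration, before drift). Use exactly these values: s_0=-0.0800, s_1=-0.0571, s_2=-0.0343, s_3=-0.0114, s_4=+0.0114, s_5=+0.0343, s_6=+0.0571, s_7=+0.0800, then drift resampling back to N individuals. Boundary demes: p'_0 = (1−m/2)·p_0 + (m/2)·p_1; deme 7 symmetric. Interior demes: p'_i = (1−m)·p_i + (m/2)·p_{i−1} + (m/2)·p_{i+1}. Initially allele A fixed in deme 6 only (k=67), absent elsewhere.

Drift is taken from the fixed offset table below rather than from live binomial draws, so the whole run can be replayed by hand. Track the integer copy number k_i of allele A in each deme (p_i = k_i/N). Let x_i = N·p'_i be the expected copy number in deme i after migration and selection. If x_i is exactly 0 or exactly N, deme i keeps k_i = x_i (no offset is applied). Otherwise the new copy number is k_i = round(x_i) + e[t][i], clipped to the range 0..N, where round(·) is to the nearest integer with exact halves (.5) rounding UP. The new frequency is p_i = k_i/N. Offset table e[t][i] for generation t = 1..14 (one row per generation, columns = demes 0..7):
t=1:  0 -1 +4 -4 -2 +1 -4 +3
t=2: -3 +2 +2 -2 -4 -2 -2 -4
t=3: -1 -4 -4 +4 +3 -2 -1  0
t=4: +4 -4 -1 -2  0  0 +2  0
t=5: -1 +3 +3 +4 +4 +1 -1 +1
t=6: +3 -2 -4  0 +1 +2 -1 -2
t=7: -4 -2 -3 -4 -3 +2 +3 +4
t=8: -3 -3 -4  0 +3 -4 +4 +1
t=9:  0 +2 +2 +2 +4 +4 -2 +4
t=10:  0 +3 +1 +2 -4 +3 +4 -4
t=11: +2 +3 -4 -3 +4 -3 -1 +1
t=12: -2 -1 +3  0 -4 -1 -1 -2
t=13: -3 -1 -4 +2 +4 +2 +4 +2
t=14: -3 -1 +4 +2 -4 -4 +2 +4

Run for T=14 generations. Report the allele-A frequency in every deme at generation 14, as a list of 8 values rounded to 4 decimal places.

[0.0000, 0.0000, 0.0597, 0.1194, 0.1642, 0.3284, 0.5970, 0.6269]

t=0: k=[0 0 0 0 0 0 67 0]
t=1: x=[0.0000 0.0000 0.0000 0.0000 0.0000 5.5287 56.7706 5.7520] k=[0 0 0 0 0 7 53 9]
t=2: x=[0.0000 0.0000 0.0000 0.0000 0.5663 10.4132 46.5964 13.3224] k=[0 0 0 0 0 8 45 9]
t=3: x=[0.0000 0.0000 0.0000 0.0000 0.6472 10.6179 40.0591 12.6509] k=[0 0 0 0 4 9 39 13]
t=4: x=[0.0000 0.0000 0.0000 0.3164 4.1236 11.3136 35.4482 15.9983] k=[0 0 0 0 4 11 37 16]
t=5: x=[0.0000 0.0000 0.0000 0.3164 4.2852 12.8670 34.1700 18.6996] k=[0 0 0 4 8 14 33 20]
t=6: x=[0.0000 0.0000 0.3091 3.9571 8.2416 15.4370 31.3645 22.1663] k=[0 0 0 4 9 17 30 20]
t=7: x=[0.0000 0.0000 0.3091 4.0363 9.3307 17.8379 29.0703 21.9196] k=[0 0 0 0 6 20 32 26]
t=8: x=[0.0000 0.0000 0.0000 0.4746 6.7081 20.3142 31.4850 27.7219] k=[0 0 0 0 10 16 35 29]
t=9: x=[0.0000 0.0000 0.0000 0.7910 9.7743 17.4721 33.9301 30.7558] k=[0 0 0 3 14 21 32 35]
t=10: x=[0.0000 0.0000 0.2318 3.6007 13.8038 21.8132 32.2877 36.0448] k=[0 0 1 6 10 25 36 32]
t=11: x=[0.0000 0.0754 1.2756 5.8584 10.9837 25.2080 35.7275 33.6086] k=[0 3 0 3 15 22 35 35]
t=12: x=[0.2209 2.3812 0.4636 3.6799 14.7298 22.9865 34.8893 36.2837] k=[0 1 3 4 11 22 34 34]
t=13: x=[0.0736 1.0193 2.8241 4.4323 11.4270 22.5821 33.9701 35.2874] k=[0 0 0 6 15 25 38 37]
t=14: x=[0.0000 0.0000 0.4636 6.1754 15.2129 25.7727 37.7978 38.3485] k=[0 0 4 8 11 22 40 42]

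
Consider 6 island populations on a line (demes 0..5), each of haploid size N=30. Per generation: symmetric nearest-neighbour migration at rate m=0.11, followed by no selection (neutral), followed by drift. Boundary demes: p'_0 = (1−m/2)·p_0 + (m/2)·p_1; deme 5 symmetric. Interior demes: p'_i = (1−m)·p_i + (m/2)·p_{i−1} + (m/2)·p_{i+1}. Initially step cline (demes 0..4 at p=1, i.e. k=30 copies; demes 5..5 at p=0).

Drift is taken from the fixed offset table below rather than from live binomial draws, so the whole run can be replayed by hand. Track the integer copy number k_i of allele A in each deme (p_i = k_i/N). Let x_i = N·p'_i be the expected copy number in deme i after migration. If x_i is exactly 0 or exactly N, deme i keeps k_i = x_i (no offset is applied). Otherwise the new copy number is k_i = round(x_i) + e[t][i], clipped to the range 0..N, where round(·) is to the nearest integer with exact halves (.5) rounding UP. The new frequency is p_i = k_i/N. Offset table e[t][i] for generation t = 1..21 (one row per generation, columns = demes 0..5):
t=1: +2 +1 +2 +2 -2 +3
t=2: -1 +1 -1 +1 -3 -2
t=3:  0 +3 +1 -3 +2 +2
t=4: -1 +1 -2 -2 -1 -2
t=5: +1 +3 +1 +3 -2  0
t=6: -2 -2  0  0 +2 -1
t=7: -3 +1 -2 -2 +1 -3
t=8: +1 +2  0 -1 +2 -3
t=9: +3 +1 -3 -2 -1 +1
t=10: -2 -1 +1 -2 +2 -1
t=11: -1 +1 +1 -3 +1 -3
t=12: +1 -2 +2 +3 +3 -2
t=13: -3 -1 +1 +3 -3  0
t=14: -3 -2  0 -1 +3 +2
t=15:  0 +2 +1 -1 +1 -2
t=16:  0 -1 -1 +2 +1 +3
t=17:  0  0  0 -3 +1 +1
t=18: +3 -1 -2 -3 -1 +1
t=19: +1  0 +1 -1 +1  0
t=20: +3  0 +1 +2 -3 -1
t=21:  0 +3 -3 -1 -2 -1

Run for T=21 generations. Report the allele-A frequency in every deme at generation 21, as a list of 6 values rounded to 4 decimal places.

t=0: k=[30 30 30 30 30 0]
t=1: x=[30.0000 30.0000 30.0000 30.0000 28.3500 1.6500] k=[30 30 30 30 26 5]
t=2: x=[30.0000 30.0000 30.0000 29.7800 25.0650 6.1550] k=[30 30 30 30 22 4]
t=3: x=[30.0000 30.0000 30.0000 29.5600 21.4500 4.9900] k=[30 30 30 27 23 7]
t=4: x=[30.0000 30.0000 29.8350 26.9450 22.3400 7.8800] k=[30 30 28 25 21 6]
t=5: x=[30.0000 29.8900 27.9450 24.9450 20.3950 6.8250] k=[30 30 29 28 18 7]
t=6: x=[30.0000 29.9450 29.0000 27.5050 17.9450 7.6050] k=[30 28 29 28 20 7]
t=7: x=[29.8900 28.1650 28.8900 27.6150 19.7250 7.7150] k=[27 29 27 26 21 5]
t=8: x=[27.1100 28.7800 27.0550 25.7800 20.3950 5.8800] k=[28 30 27 25 22 3]
t=9: x=[28.1100 29.7250 27.0550 24.9450 21.1200 4.0450] k=[30 30 24 23 20 5]
t=10: x=[30.0000 29.6700 24.2750 22.8900 19.3400 5.8250] k=[30 29 25 21 21 5]
t=11: x=[29.9450 28.8350 25.0000 21.2200 20.1200 5.8800] k=[29 30 26 18 21 3]
t=12: x=[29.0550 29.7250 25.7800 18.6050 19.8450 3.9900] k=[30 28 28 22 23 2]
t=13: x=[29.8900 28.1100 27.6700 22.3850 21.7900 3.1550] k=[27 27 29 25 19 3]
t=14: x=[27.0000 27.1100 28.6700 24.8900 18.4500 3.8800] k=[24 25 29 24 21 6]
t=15: x=[24.0550 25.1650 28.5050 24.1100 20.3400 6.8250] k=[24 27 30 23 21 5]
t=16: x=[24.1650 27.0000 29.4500 23.2750 20.2300 5.8800] k=[24 26 28 25 21 9]
t=17: x=[24.1100 26.0000 27.7250 24.9450 20.5600 9.6600] k=[24 26 28 22 22 11]
t=18: x=[24.1100 26.0000 27.5600 22.3300 21.3950 11.6050] k=[27 25 26 19 20 13]
t=19: x=[26.8900 25.1650 25.5600 19.4400 19.5600 13.3850] k=[28 25 27 18 21 13]
t=20: x=[27.8350 25.2750 26.3950 18.6600 20.3950 13.4400] k=[30 25 27 21 17 12]
t=21: x=[29.7250 25.3850 26.5600 21.1100 16.9450 12.2750] k=[30 28 24 20 15 11]

[1.0000, 0.9333, 0.8000, 0.6667, 0.5000, 0.3667]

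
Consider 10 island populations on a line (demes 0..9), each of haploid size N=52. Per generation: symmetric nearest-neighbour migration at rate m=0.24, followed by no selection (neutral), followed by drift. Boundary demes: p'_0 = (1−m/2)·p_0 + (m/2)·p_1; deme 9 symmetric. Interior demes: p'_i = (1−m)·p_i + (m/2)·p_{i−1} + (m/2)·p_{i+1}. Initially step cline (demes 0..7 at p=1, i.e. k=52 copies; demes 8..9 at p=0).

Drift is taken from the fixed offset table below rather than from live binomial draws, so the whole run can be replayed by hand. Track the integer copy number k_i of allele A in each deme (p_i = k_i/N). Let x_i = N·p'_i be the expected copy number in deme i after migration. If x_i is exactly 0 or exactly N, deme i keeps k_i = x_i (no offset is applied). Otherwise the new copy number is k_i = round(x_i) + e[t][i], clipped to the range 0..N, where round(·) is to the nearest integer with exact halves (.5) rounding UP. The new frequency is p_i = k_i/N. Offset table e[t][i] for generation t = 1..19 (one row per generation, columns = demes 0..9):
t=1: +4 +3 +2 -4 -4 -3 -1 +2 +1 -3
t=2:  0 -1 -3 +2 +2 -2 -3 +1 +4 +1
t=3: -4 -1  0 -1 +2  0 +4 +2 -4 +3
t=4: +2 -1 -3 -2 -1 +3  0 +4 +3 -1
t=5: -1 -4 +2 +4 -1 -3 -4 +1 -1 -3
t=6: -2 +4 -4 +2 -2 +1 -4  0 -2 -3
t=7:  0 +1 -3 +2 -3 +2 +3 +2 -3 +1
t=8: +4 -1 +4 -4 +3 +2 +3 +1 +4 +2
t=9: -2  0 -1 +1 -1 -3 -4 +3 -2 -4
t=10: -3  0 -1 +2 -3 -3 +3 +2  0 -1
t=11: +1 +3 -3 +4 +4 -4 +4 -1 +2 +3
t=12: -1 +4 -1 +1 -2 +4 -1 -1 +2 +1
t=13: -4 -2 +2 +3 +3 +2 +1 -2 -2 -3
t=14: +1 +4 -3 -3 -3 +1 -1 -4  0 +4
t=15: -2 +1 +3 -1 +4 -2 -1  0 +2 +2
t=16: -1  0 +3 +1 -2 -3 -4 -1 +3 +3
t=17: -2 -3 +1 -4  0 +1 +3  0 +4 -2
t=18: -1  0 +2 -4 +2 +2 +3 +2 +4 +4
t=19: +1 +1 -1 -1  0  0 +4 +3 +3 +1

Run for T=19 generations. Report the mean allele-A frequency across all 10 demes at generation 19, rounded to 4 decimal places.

t=0: k=[52 52 52 52 52 52 52 52 0 0]
t=1: x=[52.0000 52.0000 52.0000 52.0000 52.0000 52.0000 52.0000 45.7600 6.2400 0.0000] k=[52 52 52 52 52 52 52 48 7 0]
t=2: x=[52.0000 52.0000 52.0000 52.0000 52.0000 52.0000 51.5200 43.5600 11.0800 0.8400] k=[52 52 52 52 52 52 49 45 15 2]
t=3: x=[52.0000 52.0000 52.0000 52.0000 52.0000 51.6400 48.8800 41.8800 17.0400 3.5600] k=[52 52 52 52 52 52 52 44 13 7]
t=4: x=[52.0000 52.0000 52.0000 52.0000 52.0000 52.0000 51.0400 41.2400 16.0000 7.7200] k=[52 52 52 52 52 52 51 45 19 7]
t=5: x=[52.0000 52.0000 52.0000 52.0000 52.0000 51.8800 50.4000 42.6000 20.6800 8.4400] k=[52 52 52 52 52 49 46 44 20 5]
t=6: x=[52.0000 52.0000 52.0000 52.0000 51.6400 49.0000 46.1200 41.3600 21.0800 6.8000] k=[52 52 52 52 50 50 42 41 19 4]
t=7: x=[52.0000 52.0000 52.0000 51.7600 50.2400 49.0400 42.8400 38.4800 19.8400 5.8000] k=[52 52 52 52 47 51 46 40 17 7]
t=8: x=[52.0000 52.0000 52.0000 51.4000 48.0800 49.9200 45.8800 37.9600 18.5600 8.2000] k=[52 52 52 47 51 52 49 39 23 10]
t=9: x=[52.0000 52.0000 51.4000 48.0800 50.6400 51.5200 48.1600 38.2800 23.3600 11.5600] k=[52 52 50 49 50 49 44 41 21 8]
t=10: x=[52.0000 51.7600 50.1200 49.2400 49.7600 48.5200 44.2400 38.9600 21.8400 9.5600] k=[52 52 49 51 47 46 47 41 22 9]
t=11: x=[52.0000 51.6400 49.6000 50.2800 47.3600 46.2400 46.1600 39.4400 22.7200 10.5600] k=[52 52 47 52 51 42 50 38 25 14]
t=12: x=[52.0000 51.4000 48.2000 51.2800 50.0400 44.0400 47.6000 37.8800 25.2400 15.3200] k=[52 52 47 52 48 48 47 37 27 16]
t=13: x=[52.0000 51.4000 48.2000 50.9200 48.4800 47.8800 45.9200 37.0000 26.8800 17.3200] k=[52 49 50 52 51 50 47 35 25 14]
t=14: x=[51.6400 49.4800 50.1200 51.6400 51.0000 49.7600 45.9200 35.2400 24.8800 15.3200] k=[52 52 47 49 48 51 45 31 25 19]
t=15: x=[52.0000 51.4000 47.8400 48.6400 48.4800 49.9200 44.0400 31.9600 25.0000 19.7200] k=[52 52 51 48 52 48 43 32 27 22]
t=16: x=[52.0000 51.8800 50.7600 48.8400 51.0400 47.8800 42.2800 32.7200 27.0000 22.6000] k=[52 52 52 50 49 45 38 32 30 26]
t=17: x=[52.0000 52.0000 51.7600 50.1200 48.6400 44.6400 38.1200 32.4800 29.7600 26.4800] k=[52 52 52 46 49 46 41 32 34 24]
t=18: x=[52.0000 52.0000 51.2800 47.0800 48.2800 45.7600 40.5200 33.3200 32.5600 25.2000] k=[52 52 52 43 50 48 44 35 37 29]
t=19: x=[52.0000 52.0000 50.9200 44.9200 48.9200 47.7600 43.4000 36.3200 35.8000 29.9600] k=[52 52 50 44 49 48 47 39 39 31]

0.8673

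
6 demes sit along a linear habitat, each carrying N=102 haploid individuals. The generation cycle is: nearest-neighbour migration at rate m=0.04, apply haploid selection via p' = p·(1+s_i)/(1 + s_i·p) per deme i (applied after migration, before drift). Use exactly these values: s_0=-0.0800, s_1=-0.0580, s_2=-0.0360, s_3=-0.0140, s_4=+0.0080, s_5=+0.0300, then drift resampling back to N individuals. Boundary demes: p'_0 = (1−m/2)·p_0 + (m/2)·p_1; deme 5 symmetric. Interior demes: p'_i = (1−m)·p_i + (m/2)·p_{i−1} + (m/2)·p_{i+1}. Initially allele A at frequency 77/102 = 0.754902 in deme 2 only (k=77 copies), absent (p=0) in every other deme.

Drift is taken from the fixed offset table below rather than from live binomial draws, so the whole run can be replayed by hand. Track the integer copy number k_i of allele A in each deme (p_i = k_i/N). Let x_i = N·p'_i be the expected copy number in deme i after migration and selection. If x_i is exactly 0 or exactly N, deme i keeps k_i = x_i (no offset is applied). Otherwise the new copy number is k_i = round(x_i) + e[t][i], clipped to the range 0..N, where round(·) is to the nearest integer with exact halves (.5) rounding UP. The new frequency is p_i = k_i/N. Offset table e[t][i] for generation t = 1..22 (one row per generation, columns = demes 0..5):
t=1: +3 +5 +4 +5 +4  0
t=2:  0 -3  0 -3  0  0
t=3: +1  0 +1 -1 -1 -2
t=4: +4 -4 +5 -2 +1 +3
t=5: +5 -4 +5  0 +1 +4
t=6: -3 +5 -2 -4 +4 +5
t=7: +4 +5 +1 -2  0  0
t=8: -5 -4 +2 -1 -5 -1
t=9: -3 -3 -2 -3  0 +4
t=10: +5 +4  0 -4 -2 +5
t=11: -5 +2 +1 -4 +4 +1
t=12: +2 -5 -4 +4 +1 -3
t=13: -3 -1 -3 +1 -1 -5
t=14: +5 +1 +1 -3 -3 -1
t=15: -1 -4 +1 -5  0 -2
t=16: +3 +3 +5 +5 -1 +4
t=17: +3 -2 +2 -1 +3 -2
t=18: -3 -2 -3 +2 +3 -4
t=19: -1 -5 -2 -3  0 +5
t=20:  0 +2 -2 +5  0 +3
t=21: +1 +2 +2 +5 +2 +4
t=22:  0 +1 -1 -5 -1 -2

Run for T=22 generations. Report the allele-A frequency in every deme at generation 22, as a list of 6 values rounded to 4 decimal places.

[0.0490, 0.0588, 0.2647, 0.1078, 0.0686, 0.1471]

t=0: k=[0 0 77 0 0 0]
t=1: x=[0.0000 1.4520 73.1678 1.5188 0.0000 0.0000] k=[0 6 77 7 0 0]
t=2: x=[0.1104 6.9053 73.4321 8.1536 0.1411 0.0000] k=[0 4 73 5 0 0]
t=3: x=[0.0736 5.0077 69.4529 6.1777 0.1008 0.0000] k=[1 5 70 5 0 0]
t=4: x=[0.9944 5.8800 66.5569 6.1184 0.1008 0.0000] k=[5 2 72 4 1 0]
t=5: x=[4.5625 3.2657 68.4194 5.2296 1.0482 0.0206] k=[10 0 73 5 2 4]
t=6: x=[9.0858 1.5652 69.3718 6.2172 2.1165 4.0741] k=[6 7 67 2 6 9]
t=7: x=[5.5647 7.7416 63.6264 3.3342 6.0250 9.1841] k=[10 13 65 1 6 9]
t=8: x=[9.3288 13.2747 61.7905 2.3474 6.0049 9.1841] k=[4 9 64 1 1 8]
t=9: x=[3.7842 9.4739 60.7424 2.2291 1.1490 8.0771] k=[1 6 59 0 1 12]
t=10: x=[1.0129 6.5824 55.8352 1.1834 1.2095 12.0915] k=[6 11 56 0 0 17]
t=11: x=[5.6390 11.1907 53.0474 1.1045 0.3427 17.0761] k=[1 13 54 0 4 18]
t=12: x=[1.1419 12.8919 51.1652 1.1439 4.2322 18.1570] k=[3 8 47 5 5 15]
t=13: x=[2.8590 8.2171 44.4584 5.7629 5.2395 15.1779] k=[0 7 41 7 4 10]
t=14: x=[0.1288 7.1333 38.7552 7.5212 4.2121 10.1469] k=[5 8 40 5 1 9]
t=15: x=[4.6737 8.1220 37.7838 5.5456 1.2498 9.0816] k=[4 4 39 1 1 7]
t=16: x=[3.6916 4.4393 36.6745 1.7358 1.1289 7.0721] k=[7 7 42 7 0 11]
t=17: x=[6.4756 7.2853 39.7074 7.4619 0.3629 11.0683] k=[9 5 42 6 3 9]
t=18: x=[8.2642 5.5006 39.6479 6.5728 3.2046 9.1226] k=[5 4 37 9 6 5]
t=19: x=[4.5996 4.4203 34.9331 9.3792 6.0854 5.1630] k=[4 0 33 6 6 10]
t=20: x=[3.6175 0.6974 31.0032 6.4542 6.1257 10.1879] k=[4 3 29 11 6 13]
t=21: x=[3.6731 3.3414 27.3794 11.1195 6.2868 13.1959] k=[5 5 29 16 8 17]
t=22: x=[4.6181 5.1783 27.5171 15.9098 8.4012 17.2393] k=[5 6 27 11 7 15]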